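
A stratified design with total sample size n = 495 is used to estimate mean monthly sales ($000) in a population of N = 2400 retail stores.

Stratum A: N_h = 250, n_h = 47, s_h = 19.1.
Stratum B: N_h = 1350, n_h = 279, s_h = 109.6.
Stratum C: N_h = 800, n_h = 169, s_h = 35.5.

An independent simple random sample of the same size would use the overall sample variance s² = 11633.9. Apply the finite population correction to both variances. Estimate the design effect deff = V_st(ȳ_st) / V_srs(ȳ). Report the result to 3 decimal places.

V̂(ȳ_st) = Σ W_h² (1 − n_h/N_h) s_h²/n_h, with W_h = N_h/N and N = 2400:
  stratum A: (250/2400)²·(1 − 47/250)·19.1²/47 = 0.0683884
  stratum B: (1350/2400)²·(1 − 279/1350)·109.6²/279 = 10.8073
  stratum C: (800/2400)²·(1 − 169/800)·35.5²/169 = 0.653532
V_st = 11.5292
V_srs = (1 − 495/2400)·11633.9/495 = 18.6554
deff = V_st / V_srs = 11.5292/18.6554 = 0.6180

deff ≈ 0.618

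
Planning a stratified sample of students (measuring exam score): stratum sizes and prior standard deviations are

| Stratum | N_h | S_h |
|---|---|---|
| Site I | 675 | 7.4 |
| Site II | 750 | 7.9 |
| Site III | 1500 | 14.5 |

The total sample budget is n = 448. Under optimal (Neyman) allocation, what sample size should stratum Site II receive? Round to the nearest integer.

Neyman allocation: n_h = n · N_h S_h / Σ N_i S_i, with n = 448.
  stratum Site I: N_h·S_h = 675·7.4 = 4995.00
  stratum Site II: N_h·S_h = 750·7.9 = 5925.00
  stratum Site III: N_h·S_h = 1500·14.5 = 21750.00
Σ N_h S_h = 32670.00
n for stratum Site II = 448·5925.00/32670.00 = 81.249 → 81

81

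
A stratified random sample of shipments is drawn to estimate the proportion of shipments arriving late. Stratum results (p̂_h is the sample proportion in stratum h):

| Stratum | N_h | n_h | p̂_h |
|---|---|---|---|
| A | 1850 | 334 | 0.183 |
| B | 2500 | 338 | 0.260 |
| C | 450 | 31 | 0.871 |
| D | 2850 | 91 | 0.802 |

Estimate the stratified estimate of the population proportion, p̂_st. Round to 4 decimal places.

N = 7650; stratum weights W_h = N_h/N.
p̂_st = Σ W_h p̂_h = (1850·0.183 + 2500·0.260 + 450·0.871 + 2850·0.802)/7650 = 0.47924

p̂_st ≈ 0.4792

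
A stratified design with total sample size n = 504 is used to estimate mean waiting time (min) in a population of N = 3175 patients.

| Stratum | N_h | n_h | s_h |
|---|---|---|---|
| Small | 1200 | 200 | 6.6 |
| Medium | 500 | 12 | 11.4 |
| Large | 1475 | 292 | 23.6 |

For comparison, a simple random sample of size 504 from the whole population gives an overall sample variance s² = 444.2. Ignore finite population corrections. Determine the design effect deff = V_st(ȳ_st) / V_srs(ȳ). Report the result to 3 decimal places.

deff ≈ 0.807

V̂(ȳ_st) = Σ W_h² s_h²/n_h, with W_h = N_h/N and N = 3175:
  stratum Small: (1200/3175)²·6.6²/200 = 0.0311124
  stratum Medium: (500/3175)²·11.4²/12 = 0.268585
  stratum Large: (1475/3175)²·23.6²/292 = 0.411659
V_st = 0.711356
V_srs = s²/n = 444.2/504 = 0.881349
deff = V_st / V_srs = 0.711356/0.881349 = 0.8071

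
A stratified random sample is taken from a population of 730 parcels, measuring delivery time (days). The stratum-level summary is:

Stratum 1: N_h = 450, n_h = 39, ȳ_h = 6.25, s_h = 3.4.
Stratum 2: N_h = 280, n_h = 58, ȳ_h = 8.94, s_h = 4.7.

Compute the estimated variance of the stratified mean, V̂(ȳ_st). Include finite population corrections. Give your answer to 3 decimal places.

V̂(ȳ_st) = Σ W_h² (1 − n_h/N_h) s_h²/n_h, with W_h = N_h/N and N = 730:
  stratum 1: (450/730)²·(1 − 39/450)·3.4²/39 = 0.102873
  stratum 2: (280/730)²·(1 − 58/280)·4.7²/58 = 0.0444256
V̂(ȳ_st) = 0.147299

V̂(ȳ_st) ≈ 0.147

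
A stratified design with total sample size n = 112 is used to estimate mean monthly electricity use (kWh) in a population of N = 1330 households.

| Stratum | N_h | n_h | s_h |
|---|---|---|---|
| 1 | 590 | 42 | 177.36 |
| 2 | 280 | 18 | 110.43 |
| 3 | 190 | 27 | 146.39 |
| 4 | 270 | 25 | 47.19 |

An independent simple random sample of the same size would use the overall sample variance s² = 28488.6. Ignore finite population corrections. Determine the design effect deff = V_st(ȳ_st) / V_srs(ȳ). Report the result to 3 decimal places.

V̂(ȳ_st) = Σ W_h² s_h²/n_h, with W_h = N_h/N and N = 1330:
  stratum 1: (590/1330)²·177.36²/42 = 147.388
  stratum 2: (280/1330)²·110.43²/18 = 30.0272
  stratum 3: (190/1330)²·146.39²/27 = 16.1981
  stratum 4: (270/1330)²·47.19²/25 = 3.671
V_st = 197.284
V_srs = s²/n = 28488.6/112 = 254.362
deff = V_st / V_srs = 197.284/254.362 = 0.7756

deff ≈ 0.776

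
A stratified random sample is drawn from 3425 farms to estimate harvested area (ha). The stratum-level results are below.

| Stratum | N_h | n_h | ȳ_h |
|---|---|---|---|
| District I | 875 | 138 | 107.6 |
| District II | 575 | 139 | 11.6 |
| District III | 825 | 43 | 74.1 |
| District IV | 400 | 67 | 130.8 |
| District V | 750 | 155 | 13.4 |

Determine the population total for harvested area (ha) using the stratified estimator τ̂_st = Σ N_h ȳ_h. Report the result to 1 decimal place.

τ̂_st = Σ N_h ȳ_h = 875·107.6 + 575·11.6 + 825·74.1 + 400·130.8 + 750·13.4 = 224322.5

τ̂_st ≈ 224322.5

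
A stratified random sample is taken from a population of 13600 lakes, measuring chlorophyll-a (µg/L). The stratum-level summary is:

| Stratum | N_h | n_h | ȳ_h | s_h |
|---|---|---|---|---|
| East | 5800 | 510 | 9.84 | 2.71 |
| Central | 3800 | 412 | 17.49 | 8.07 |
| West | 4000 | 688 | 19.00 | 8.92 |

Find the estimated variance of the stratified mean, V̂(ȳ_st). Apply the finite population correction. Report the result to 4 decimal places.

V̂(ȳ_st) ≈ 0.0217

V̂(ȳ_st) = Σ W_h² (1 − n_h/N_h) s_h²/n_h, with W_h = N_h/N and N = 13600:
  stratum East: (5800/13600)²·(1 − 510/5800)·2.71²/510 = 0.00238877
  stratum Central: (3800/13600)²·(1 − 412/3800)·8.07²/412 = 0.0110027
  stratum West: (4000/13600)²·(1 − 688/4000)·8.92²/688 = 0.0082835
V̂(ȳ_st) = 0.021675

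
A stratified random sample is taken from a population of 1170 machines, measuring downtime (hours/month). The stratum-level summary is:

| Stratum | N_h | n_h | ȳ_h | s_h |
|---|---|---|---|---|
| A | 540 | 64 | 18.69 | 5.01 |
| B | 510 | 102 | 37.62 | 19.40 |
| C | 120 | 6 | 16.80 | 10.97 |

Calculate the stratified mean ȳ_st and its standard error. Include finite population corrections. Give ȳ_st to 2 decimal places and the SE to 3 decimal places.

ȳ_st = Σ W_h ȳ_h = (540·18.69 + 510·37.62 + 120·16.80)/1170 = 26.74769
V̂(ȳ_st) = Σ W_h² (1 − n_h/N_h) s_h²/n_h, with W_h = N_h/N and N = 1170:
  stratum A: (540/1170)²·(1 − 64/540)·5.01²/64 = 0.0736418
  stratum B: (510/1170)²·(1 − 102/510)·19.40²/102 = 0.56087
  stratum C: (120/1170)²·(1 − 6/120)·10.97²/6 = 0.200436
V̂(ȳ_st) = 0.834948
SE(ȳ_st) = √0.834948 = 0.913755

ȳ_st ≈ 26.75, SE ≈ 0.914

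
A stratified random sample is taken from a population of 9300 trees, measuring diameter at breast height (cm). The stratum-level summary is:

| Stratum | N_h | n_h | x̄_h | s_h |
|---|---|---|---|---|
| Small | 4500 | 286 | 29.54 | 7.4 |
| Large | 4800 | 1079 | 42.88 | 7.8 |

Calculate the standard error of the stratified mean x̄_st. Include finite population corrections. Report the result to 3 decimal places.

V̂(x̄_st) = Σ W_h² (1 − n_h/N_h) s_h²/n_h, with W_h = N_h/N and N = 9300:
  stratum Small: (4500/9300)²·(1 − 286/4500)·7.4²/286 = 0.0419796
  stratum Large: (4800/9300)²·(1 − 1079/4800)·7.8²/1079 = 0.011644
V̂(x̄_st) = 0.0536236
SE(x̄_st) = √0.0536236 = 0.231568

SE(x̄_st) ≈ 0.232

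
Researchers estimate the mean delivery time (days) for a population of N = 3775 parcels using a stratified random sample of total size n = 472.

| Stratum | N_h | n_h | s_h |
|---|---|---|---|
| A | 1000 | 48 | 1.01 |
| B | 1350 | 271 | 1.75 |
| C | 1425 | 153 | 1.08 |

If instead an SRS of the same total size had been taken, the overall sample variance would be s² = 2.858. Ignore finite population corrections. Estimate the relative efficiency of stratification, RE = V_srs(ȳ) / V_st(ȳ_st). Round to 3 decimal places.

RE ≈ 1.505

V̂(ȳ_st) = Σ W_h² s_h²/n_h, with W_h = N_h/N and N = 3775:
  stratum A: (1000/3775)²·1.01²/48 = 0.00149131
  stratum B: (1350/3775)²·1.75²/271 = 0.00144524
  stratum C: (1425/3775)²·1.08²/153 = 0.00108631
V_st = 0.00402286
V_srs = s²/n = 2.858/472 = 0.00605508
Relative efficiency = V_srs / V_st = 0.00605508/0.00402286 = 1.5052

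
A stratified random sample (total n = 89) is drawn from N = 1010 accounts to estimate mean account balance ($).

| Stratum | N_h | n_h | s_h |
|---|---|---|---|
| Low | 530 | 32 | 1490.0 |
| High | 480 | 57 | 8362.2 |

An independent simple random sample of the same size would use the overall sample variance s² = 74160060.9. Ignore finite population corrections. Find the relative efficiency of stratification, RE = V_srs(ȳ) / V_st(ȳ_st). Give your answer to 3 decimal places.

V̂(ȳ_st) = Σ W_h² s_h²/n_h, with W_h = N_h/N and N = 1010:
  stratum Low: (530/1010)²·1490.0²/32 = 19104.3
  stratum High: (480/1010)²·8362.2²/57 = 277081
V_st = 296185
V_srs = s²/n = 74160060.9/89 = 833259
Relative efficiency = V_srs / V_st = 833259/296185 = 2.8133

RE ≈ 2.813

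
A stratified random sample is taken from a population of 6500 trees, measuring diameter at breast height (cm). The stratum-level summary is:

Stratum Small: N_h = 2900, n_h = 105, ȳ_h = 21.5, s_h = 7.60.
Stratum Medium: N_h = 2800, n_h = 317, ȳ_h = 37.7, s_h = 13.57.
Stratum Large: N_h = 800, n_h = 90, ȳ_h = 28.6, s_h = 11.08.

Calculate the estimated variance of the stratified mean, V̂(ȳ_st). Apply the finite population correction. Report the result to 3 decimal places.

V̂(ȳ_st) = Σ W_h² (1 − n_h/N_h) s_h²/n_h, with W_h = N_h/N and N = 6500:
  stratum Small: (2900/6500)²·(1 − 105/2900)·7.60²/105 = 0.105534
  stratum Medium: (2800/6500)²·(1 − 317/2800)·13.57²/317 = 0.0955891
  stratum Large: (800/6500)²·(1 − 90/800)·11.08²/90 = 0.0183383
V̂(ȳ_st) = 0.219461

V̂(ȳ_st) ≈ 0.219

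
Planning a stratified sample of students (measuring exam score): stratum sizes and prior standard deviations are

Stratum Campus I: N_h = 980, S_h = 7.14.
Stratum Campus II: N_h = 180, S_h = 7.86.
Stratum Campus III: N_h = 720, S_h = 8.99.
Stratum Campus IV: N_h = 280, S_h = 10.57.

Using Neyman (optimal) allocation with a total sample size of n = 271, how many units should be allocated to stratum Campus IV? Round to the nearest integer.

45

Neyman allocation: n_h = n · N_h S_h / Σ N_i S_i, with n = 271.
  stratum Campus I: N_h·S_h = 980·7.14 = 6997.20
  stratum Campus II: N_h·S_h = 180·7.86 = 1414.80
  stratum Campus III: N_h·S_h = 720·8.99 = 6472.80
  stratum Campus IV: N_h·S_h = 280·10.57 = 2959.60
Σ N_h S_h = 17844.40
n for stratum Campus IV = 271·2959.60/17844.40 = 44.947 → 45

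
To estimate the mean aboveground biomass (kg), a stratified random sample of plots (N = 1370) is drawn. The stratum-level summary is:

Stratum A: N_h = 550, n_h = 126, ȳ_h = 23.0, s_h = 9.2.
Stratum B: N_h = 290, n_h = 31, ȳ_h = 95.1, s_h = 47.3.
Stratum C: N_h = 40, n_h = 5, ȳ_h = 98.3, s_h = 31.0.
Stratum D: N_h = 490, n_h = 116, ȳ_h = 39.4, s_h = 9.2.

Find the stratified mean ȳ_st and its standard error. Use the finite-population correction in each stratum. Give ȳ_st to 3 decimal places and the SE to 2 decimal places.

ȳ_st ≈ 46.326, SE ≈ 1.78

ȳ_st = Σ W_h ȳ_h = (550·23.0 + 290·95.1 + 40·98.3 + 490·39.4)/1370 = 46.32628
V̂(ȳ_st) = Σ W_h² (1 − n_h/N_h) s_h²/n_h, with W_h = N_h/N and N = 1370:
  stratum A: (550/1370)²·(1 − 126/550)·9.2²/126 = 0.0834627
  stratum B: (290/1370)²·(1 − 31/290)·47.3²/31 = 2.88813
  stratum C: (40/1370)²·(1 − 5/40)·31.0²/5 = 0.143364
  stratum D: (490/1370)²·(1 − 116/490)·9.2²/116 = 0.0712433
V̂(ȳ_st) = 3.1862
SE(ȳ_st) = √3.1862 = 1.78499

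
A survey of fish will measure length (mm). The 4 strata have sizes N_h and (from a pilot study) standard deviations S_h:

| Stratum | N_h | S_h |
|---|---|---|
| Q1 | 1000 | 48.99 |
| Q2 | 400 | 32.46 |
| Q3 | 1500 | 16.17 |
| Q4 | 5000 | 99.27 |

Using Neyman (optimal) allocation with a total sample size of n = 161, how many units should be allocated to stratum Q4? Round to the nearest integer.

137

Neyman allocation: n_h = n · N_h S_h / Σ N_i S_i, with n = 161.
  stratum Q1: N_h·S_h = 1000·48.99 = 48990.00
  stratum Q2: N_h·S_h = 400·32.46 = 12984.00
  stratum Q3: N_h·S_h = 1500·16.17 = 24255.00
  stratum Q4: N_h·S_h = 5000·99.27 = 496350.00
Σ N_h S_h = 582579.00
n for stratum Q4 = 161·496350.00/582579.00 = 137.170 → 137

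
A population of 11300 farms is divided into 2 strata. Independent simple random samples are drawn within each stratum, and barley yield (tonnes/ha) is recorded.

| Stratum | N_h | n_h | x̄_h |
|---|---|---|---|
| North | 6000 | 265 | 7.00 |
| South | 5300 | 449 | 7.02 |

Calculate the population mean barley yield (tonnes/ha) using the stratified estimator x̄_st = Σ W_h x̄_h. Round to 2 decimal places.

x̄_st ≈ 7.01

N = Σ N_h = 11300. Stratum weights W_h = N_h/N.
x̄_st = (6000·7.00 + 5300·7.02) / 11300 = 7.0094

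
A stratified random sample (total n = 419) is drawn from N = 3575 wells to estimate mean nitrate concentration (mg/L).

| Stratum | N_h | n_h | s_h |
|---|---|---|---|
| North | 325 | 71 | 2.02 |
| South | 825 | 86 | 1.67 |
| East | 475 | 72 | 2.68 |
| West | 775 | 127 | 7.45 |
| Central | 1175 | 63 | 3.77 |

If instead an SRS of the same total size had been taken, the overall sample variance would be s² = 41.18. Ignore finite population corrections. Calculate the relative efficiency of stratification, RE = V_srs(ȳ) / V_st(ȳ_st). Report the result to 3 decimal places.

V̂(ȳ_st) = Σ W_h² s_h²/n_h, with W_h = N_h/N and N = 3575:
  stratum North: (325/3575)²·2.02²/71 = 0.000474962
  stratum South: (825/3575)²·1.67²/86 = 0.00172699
  stratum East: (475/3575)²·2.68²/72 = 0.00176105
  stratum West: (775/3575)²·7.45²/127 = 0.0205381
  stratum Central: (1175/3575)²·3.77²/63 = 0.0243706
V_st = 0.0488717
V_srs = s²/n = 41.18/419 = 0.0982816
Relative efficiency = V_srs / V_st = 0.0982816/0.0488717 = 2.0110

RE ≈ 2.011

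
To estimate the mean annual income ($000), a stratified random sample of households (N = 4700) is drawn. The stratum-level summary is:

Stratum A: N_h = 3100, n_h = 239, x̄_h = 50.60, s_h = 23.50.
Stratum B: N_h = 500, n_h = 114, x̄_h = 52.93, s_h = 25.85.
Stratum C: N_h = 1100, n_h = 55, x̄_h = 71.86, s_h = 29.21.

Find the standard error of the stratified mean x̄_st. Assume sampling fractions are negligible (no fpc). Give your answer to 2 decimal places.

V̂(x̄_st) = Σ W_h² s_h²/n_h, with W_h = N_h/N and N = 4700:
  stratum A: (3100/4700)²·23.50²/239 = 1.00523
  stratum B: (500/4700)²·25.85²/114 = 0.0663377
  stratum C: (1100/4700)²·29.21²/55 = 0.849748
V̂(x̄_st) = 1.92132
SE(x̄_st) = √1.92132 = 1.38612

SE(x̄_st) ≈ 1.39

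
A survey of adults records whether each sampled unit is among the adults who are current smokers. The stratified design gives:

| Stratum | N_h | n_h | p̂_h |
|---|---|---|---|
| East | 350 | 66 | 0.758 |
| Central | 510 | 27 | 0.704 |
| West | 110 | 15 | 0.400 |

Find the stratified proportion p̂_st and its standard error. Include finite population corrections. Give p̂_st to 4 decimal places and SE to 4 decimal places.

N = 970; stratum weights W_h = N_h/N.
p̂_st = Σ W_h p̂_h = (350·0.758 + 510·0.704 + 110·0.400)/970 = 0.68901
V̂(p̂_st) = Σ W_h² (1 − n_h/N_h) p̂_h(1−p̂_h)/(n_h−1):
  stratum East: (350/970)²·(1 − 66/350)·0.758·0.242/65 = 0.000298136
  stratum Central: (510/970)²·(1 − 27/510)·0.704·0.296/26 = 0.00209829
  stratum West: (110/970)²·(1 − 15/110)·0.400·0.600/14 = 0.000190395
V̂(p̂_st) = 0.00258682; SE = √V̂ = 0.0508608

p̂_st ≈ 0.6890, SE ≈ 0.0509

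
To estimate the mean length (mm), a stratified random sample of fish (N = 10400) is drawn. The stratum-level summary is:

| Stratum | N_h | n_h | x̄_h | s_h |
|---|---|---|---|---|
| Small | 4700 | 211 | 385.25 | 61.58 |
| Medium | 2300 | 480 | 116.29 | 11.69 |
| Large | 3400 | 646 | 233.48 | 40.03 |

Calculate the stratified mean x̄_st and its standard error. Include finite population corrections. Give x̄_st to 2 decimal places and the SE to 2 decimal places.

x̄_st = Σ W_h x̄_h = (4700·385.25 + 2300·116.29 + 3400·233.48)/10400 = 276.15135
V̂(x̄_st) = Σ W_h² (1 − n_h/N_h) s_h²/n_h, with W_h = N_h/N and N = 10400:
  stratum Small: (4700/10400)²·(1 − 211/4700)·61.58²/211 = 3.50572
  stratum Medium: (2300/10400)²·(1 − 480/2300)·11.69²/480 = 0.0110184
  stratum Large: (3400/10400)²·(1 − 646/3400)·40.03²/646 = 0.214741
V̂(x̄_st) = 3.73148
SE(x̄_st) = √3.73148 = 1.9317

x̄_st ≈ 276.15, SE ≈ 1.93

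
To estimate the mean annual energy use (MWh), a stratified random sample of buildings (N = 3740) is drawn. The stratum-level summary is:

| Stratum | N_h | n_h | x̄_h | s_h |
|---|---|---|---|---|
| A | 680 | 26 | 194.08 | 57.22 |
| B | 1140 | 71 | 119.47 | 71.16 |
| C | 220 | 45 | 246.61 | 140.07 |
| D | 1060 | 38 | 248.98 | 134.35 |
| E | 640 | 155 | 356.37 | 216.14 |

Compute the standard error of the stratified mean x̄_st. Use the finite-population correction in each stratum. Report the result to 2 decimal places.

SE(x̄_st) ≈ 7.41

V̂(x̄_st) = Σ W_h² (1 − n_h/N_h) s_h²/n_h, with W_h = N_h/N and N = 3740:
  stratum A: (680/3740)²·(1 − 26/680)·57.22²/26 = 4.00374
  stratum B: (1140/3740)²·(1 − 71/1140)·71.16²/71 = 6.21374
  stratum C: (220/3740)²·(1 − 45/220)·140.07²/45 = 1.20004
  stratum D: (1060/3740)²·(1 − 38/1060)·134.35²/38 = 36.7879
  stratum E: (640/3740)²·(1 − 155/640)·216.14²/155 = 6.68832
V̂(x̄_st) = 54.8938
SE(x̄_st) = √54.8938 = 7.40903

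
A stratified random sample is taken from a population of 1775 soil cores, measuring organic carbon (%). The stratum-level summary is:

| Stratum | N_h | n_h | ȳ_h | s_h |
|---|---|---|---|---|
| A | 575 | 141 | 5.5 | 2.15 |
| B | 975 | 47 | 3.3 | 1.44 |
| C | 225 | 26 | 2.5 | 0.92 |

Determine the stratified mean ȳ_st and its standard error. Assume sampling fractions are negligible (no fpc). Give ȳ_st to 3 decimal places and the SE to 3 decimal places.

ȳ_st ≈ 3.911, SE ≈ 0.131

ȳ_st = Σ W_h ȳ_h = (575·5.5 + 975·3.3 + 225·2.5)/1775 = 3.91127
V̂(ȳ_st) = Σ W_h² s_h²/n_h, with W_h = N_h/N and N = 1775:
  stratum A: (575/1775)²·2.15²/141 = 0.0034403
  stratum B: (975/1775)²·1.44²/47 = 0.0133119
  stratum C: (225/1775)²·0.92²/26 = 0.000523083
V̂(ȳ_st) = 0.0172753
SE(ȳ_st) = √0.0172753 = 0.131435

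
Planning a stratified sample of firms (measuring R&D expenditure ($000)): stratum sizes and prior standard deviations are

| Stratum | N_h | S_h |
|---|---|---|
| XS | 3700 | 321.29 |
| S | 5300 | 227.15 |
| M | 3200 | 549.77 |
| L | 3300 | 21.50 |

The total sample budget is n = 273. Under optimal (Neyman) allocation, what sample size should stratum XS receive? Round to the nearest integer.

Neyman allocation: n_h = n · N_h S_h / Σ N_i S_i, with n = 273.
  stratum XS: N_h·S_h = 3700·321.29 = 1188773.00
  stratum S: N_h·S_h = 5300·227.15 = 1203895.00
  stratum M: N_h·S_h = 3200·549.77 = 1759264.00
  stratum L: N_h·S_h = 3300·21.50 = 70950.00
Σ N_h S_h = 4222882.00
n for stratum XS = 273·1188773.00/4222882.00 = 76.852 → 77

77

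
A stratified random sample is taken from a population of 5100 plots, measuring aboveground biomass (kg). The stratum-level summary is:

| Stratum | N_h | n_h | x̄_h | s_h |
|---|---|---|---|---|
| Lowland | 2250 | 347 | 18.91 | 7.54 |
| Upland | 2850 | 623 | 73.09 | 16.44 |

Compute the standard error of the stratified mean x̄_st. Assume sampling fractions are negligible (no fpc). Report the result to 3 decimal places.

SE(x̄_st) ≈ 0.409

V̂(x̄_st) = Σ W_h² s_h²/n_h, with W_h = N_h/N and N = 5100:
  stratum Lowland: (2250/5100)²·7.54²/347 = 0.0318888
  stratum Upland: (2850/5100)²·16.44²/623 = 0.135477
V̂(x̄_st) = 0.167366
SE(x̄_st) = √0.167366 = 0.409103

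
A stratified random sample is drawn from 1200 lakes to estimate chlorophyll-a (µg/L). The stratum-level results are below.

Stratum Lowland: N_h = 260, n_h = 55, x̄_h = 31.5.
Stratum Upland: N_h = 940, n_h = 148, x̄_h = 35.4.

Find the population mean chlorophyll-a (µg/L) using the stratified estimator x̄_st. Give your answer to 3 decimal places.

x̄_st ≈ 34.555

N = Σ N_h = 1200. Stratum weights W_h = N_h/N.
x̄_st = (260·31.5 + 940·35.4) / 1200 = 34.55500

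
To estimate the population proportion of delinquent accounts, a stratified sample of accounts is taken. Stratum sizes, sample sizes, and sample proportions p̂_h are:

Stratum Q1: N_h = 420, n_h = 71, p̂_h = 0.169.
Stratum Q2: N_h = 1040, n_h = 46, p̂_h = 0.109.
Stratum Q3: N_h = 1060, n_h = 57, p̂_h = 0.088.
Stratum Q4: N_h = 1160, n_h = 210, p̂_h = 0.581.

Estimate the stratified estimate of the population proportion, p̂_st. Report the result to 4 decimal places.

p̂_st ≈ 0.2586

N = 3680; stratum weights W_h = N_h/N.
p̂_st = Σ W_h p̂_h = (420·0.169 + 1040·0.109 + 1060·0.088 + 1160·0.581)/3680 = 0.25858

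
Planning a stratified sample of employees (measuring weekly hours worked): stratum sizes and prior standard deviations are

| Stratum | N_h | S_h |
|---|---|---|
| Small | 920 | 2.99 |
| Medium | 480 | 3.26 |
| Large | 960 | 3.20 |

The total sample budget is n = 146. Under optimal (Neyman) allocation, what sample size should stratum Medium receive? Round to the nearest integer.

Neyman allocation: n_h = n · N_h S_h / Σ N_i S_i, with n = 146.
  stratum Small: N_h·S_h = 920·2.99 = 2750.80
  stratum Medium: N_h·S_h = 480·3.26 = 1564.80
  stratum Large: N_h·S_h = 960·3.20 = 3072.00
Σ N_h S_h = 7387.60
n for stratum Medium = 146·1564.80/7387.60 = 30.925 → 31

31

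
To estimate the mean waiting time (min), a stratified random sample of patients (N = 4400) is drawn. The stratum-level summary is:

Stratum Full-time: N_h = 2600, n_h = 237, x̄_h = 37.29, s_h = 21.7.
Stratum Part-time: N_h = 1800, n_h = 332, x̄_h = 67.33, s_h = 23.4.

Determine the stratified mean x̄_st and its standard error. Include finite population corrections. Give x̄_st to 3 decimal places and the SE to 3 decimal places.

x̄_st ≈ 49.579, SE ≈ 0.925

x̄_st = Σ W_h x̄_h = (2600·37.29 + 1800·67.33)/4400 = 49.57909
V̂(x̄_st) = Σ W_h² (1 − n_h/N_h) s_h²/n_h, with W_h = N_h/N and N = 4400:
  stratum Full-time: (2600/4400)²·(1 − 237/2600)·21.7²/237 = 0.630526
  stratum Part-time: (1800/4400)²·(1 − 332/1800)·23.4²/332 = 0.225106
V̂(x̄_st) = 0.855632
SE(x̄_st) = √0.855632 = 0.925004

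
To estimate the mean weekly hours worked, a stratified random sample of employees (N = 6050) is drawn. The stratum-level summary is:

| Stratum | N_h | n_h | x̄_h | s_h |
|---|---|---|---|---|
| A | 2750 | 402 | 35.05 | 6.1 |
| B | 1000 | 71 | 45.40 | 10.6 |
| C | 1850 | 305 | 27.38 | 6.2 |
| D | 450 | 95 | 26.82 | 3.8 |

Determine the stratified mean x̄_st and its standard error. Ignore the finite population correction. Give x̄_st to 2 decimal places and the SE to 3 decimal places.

x̄_st = Σ W_h x̄_h = (2750·35.05 + 1000·45.40 + 1850·27.38 + 450·26.82)/6050 = 33.80322
V̂(x̄_st) = Σ W_h² s_h²/n_h, with W_h = N_h/N and N = 6050:
  stratum A: (2750/6050)²·6.1²/402 = 0.0191244
  stratum B: (1000/6050)²·10.6²/71 = 0.0432357
  stratum C: (1850/6050)²·6.2²/305 = 0.0117846
  stratum D: (450/6050)²·3.8²/95 = 0.000840926
V̂(x̄_st) = 0.0749857
SE(x̄_st) = √0.0749857 = 0.273835

x̄_st ≈ 33.80, SE ≈ 0.274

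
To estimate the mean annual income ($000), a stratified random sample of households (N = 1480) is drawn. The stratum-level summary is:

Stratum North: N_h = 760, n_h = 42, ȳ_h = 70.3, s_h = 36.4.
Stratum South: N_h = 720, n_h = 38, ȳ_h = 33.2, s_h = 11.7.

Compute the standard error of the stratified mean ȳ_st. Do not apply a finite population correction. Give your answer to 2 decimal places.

SE(ȳ_st) ≈ 3.03

V̂(ȳ_st) = Σ W_h² s_h²/n_h, with W_h = N_h/N and N = 1480:
  stratum North: (760/1480)²·36.4²/42 = 8.31873
  stratum South: (720/1480)²·11.7²/38 = 0.852569
V̂(ȳ_st) = 9.1713
SE(ȳ_st) = √9.1713 = 3.02842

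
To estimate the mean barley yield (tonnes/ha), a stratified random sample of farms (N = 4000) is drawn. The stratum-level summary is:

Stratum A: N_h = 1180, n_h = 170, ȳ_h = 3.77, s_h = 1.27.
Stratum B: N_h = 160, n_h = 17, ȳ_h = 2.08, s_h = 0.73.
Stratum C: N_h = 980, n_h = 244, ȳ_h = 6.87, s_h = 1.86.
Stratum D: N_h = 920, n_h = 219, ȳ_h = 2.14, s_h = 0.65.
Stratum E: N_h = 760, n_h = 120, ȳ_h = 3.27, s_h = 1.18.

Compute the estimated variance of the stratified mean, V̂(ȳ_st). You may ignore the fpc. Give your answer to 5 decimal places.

V̂(ȳ_st) = Σ W_h² s_h²/n_h, with W_h = N_h/N and N = 4000:
  stratum A: (1180/4000)²·1.27²/170 = 0.000825662
  stratum B: (160/4000)²·0.73²/17 = 5.01553e-05
  stratum C: (980/4000)²·1.86²/244 = 0.000851076
  stratum D: (920/4000)²·0.65²/219 = 0.000102056
  stratum E: (760/4000)²·1.18²/120 = 0.00041888
V̂(ȳ_st) = 0.00224783

V̂(ȳ_st) ≈ 0.00225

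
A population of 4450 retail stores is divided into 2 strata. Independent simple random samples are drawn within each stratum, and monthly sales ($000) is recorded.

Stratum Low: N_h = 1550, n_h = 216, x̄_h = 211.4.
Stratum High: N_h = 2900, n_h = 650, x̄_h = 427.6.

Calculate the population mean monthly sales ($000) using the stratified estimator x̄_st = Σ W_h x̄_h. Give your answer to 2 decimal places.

N = Σ N_h = 4450. Stratum weights W_h = N_h/N.
x̄_st = (1550·211.4 + 2900·427.6) / 4450 = 352.2944

x̄_st ≈ 352.29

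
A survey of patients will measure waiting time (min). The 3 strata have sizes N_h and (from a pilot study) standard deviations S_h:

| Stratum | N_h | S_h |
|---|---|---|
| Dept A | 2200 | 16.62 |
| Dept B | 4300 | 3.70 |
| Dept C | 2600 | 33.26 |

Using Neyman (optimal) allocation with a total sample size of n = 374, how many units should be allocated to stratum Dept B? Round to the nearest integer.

Neyman allocation: n_h = n · N_h S_h / Σ N_i S_i, with n = 374.
  stratum Dept A: N_h·S_h = 2200·16.62 = 36564.00
  stratum Dept B: N_h·S_h = 4300·3.70 = 15910.00
  stratum Dept C: N_h·S_h = 2600·33.26 = 86476.00
Σ N_h S_h = 138950.00
n for stratum Dept B = 374·15910.00/138950.00 = 42.824 → 43

43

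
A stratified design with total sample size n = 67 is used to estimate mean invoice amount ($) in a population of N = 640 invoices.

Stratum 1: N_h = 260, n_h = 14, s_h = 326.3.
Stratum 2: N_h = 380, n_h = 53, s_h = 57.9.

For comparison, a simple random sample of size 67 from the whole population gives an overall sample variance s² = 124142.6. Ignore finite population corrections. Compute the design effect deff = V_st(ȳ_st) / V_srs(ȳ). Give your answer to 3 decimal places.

V̂(ȳ_st) = Σ W_h² s_h²/n_h, with W_h = N_h/N and N = 640:
  stratum 1: (260/640)²·326.3²/14 = 1255.14
  stratum 2: (380/640)²·57.9²/53 = 22.2992
V_st = 1277.44
V_srs = s²/n = 124142.6/67 = 1852.87
deff = V_st / V_srs = 1277.44/1852.87 = 0.6894

deff ≈ 0.689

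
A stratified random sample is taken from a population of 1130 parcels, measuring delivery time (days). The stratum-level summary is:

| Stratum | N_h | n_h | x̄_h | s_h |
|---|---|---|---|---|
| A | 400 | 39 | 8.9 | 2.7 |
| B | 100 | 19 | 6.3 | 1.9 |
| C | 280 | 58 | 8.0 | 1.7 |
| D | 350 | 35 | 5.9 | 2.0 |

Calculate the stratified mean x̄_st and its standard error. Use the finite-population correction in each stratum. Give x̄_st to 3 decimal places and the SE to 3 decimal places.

x̄_st ≈ 7.518, SE ≈ 0.186

x̄_st = Σ W_h x̄_h = (400·8.9 + 100·6.3 + 280·8.0 + 350·5.9)/1130 = 7.51770
V̂(x̄_st) = Σ W_h² (1 − n_h/N_h) s_h²/n_h, with W_h = N_h/N and N = 1130:
  stratum A: (400/1130)²·(1 − 39/400)·2.7²/39 = 0.0211385
  stratum B: (100/1130)²·(1 − 19/100)·1.9²/19 = 0.00120526
  stratum C: (280/1130)²·(1 − 58/280)·1.7²/58 = 0.00242563
  stratum D: (350/1130)²·(1 − 35/350)·2.0²/35 = 0.00986765
V̂(x̄_st) = 0.034637
SE(x̄_st) = √0.034637 = 0.18611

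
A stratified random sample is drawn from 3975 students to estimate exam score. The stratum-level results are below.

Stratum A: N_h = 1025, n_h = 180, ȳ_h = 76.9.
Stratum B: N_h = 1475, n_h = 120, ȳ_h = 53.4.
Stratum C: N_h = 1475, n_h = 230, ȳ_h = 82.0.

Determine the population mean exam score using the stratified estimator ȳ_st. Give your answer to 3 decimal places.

N = Σ N_h = 3975. Stratum weights W_h = N_h/N.
ȳ_st = (1025·76.9 + 1475·53.4 + 1475·82.0) / 3975 = 70.07233

ȳ_st ≈ 70.072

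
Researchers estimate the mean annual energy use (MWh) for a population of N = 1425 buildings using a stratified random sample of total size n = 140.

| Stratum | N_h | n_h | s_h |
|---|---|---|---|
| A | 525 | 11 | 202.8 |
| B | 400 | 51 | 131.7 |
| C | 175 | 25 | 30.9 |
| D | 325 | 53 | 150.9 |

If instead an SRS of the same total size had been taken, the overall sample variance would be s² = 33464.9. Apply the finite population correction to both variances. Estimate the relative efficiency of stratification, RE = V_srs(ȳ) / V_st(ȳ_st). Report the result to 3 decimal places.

RE ≈ 0.400

V̂(ȳ_st) = Σ W_h² (1 − n_h/N_h) s_h²/n_h, with W_h = N_h/N and N = 1425:
  stratum A: (525/1425)²·(1 − 11/525)·202.8²/11 = 496.862
  stratum B: (400/1425)²·(1 − 51/400)·131.7²/51 = 23.3807
  stratum C: (175/1425)²·(1 − 25/175)·30.9²/25 = 0.493715
  stratum D: (325/1425)²·(1 − 53/325)·150.9²/53 = 18.7036
V_st = 539.44
V_srs = (1 − 140/1425)·33464.9/140 = 215.551
Relative efficiency = V_srs / V_st = 215.551/539.44 = 0.3996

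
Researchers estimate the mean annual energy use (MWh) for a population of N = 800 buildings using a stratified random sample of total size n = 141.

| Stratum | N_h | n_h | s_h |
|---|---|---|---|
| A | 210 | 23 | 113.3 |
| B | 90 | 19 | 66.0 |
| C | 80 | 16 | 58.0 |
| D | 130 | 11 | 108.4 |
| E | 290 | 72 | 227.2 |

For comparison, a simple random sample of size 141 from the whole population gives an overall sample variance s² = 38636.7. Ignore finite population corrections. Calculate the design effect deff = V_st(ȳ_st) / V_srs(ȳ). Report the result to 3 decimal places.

deff ≈ 0.605

V̂(ȳ_st) = Σ W_h² s_h²/n_h, with W_h = N_h/N and N = 800:
  stratum A: (210/800)²·113.3²/23 = 38.4583
  stratum B: (90/800)²·66.0²/19 = 2.90161
  stratum C: (80/800)²·58.0²/16 = 2.1025
  stratum D: (130/800)²·108.4²/11 = 28.208
  stratum E: (290/800)²·227.2²/72 = 94.2107
V_st = 165.881
V_srs = s²/n = 38636.7/141 = 274.019
deff = V_st / V_srs = 165.881/274.019 = 0.6054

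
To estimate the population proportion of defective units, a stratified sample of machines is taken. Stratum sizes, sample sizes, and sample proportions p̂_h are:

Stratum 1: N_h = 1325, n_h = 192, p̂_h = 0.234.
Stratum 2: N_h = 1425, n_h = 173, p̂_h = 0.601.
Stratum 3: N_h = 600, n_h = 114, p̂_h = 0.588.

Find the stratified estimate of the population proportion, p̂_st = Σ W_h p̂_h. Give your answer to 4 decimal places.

N = 3350; stratum weights W_h = N_h/N.
p̂_st = Σ W_h p̂_h = (1325·0.234 + 1425·0.601 + 600·0.588)/3350 = 0.45351

p̂_st ≈ 0.4535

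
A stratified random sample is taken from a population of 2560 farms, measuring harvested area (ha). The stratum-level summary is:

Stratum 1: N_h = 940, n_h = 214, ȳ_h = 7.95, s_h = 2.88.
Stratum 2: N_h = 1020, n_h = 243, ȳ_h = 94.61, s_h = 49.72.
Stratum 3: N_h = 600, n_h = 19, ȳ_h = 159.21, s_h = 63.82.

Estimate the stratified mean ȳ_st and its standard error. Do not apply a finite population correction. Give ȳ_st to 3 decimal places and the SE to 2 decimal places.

ȳ_st ≈ 77.930, SE ≈ 3.66

ȳ_st = Σ W_h ȳ_h = (940·7.95 + 1020·94.61 + 600·159.21)/2560 = 77.93016
V̂(ȳ_st) = Σ W_h² s_h²/n_h, with W_h = N_h/N and N = 2560:
  stratum 1: (940/2560)²·2.88²/214 = 0.00522573
  stratum 2: (1020/2560)²·49.72²/243 = 1.61501
  stratum 3: (600/2560)²·63.82²/19 = 11.7756
V̂(ȳ_st) = 13.3958
SE(ȳ_st) = √13.3958 = 3.66003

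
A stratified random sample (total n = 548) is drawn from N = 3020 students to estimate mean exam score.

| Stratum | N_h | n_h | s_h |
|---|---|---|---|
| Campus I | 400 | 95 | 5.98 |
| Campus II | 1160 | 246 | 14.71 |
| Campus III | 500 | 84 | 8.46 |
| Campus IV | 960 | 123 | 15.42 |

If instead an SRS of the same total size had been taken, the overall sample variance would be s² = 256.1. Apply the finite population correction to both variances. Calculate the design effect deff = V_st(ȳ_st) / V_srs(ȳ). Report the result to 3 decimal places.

deff ≈ 0.776

V̂(ȳ_st) = Σ W_h² (1 − n_h/N_h) s_h²/n_h, with W_h = N_h/N and N = 3020:
  stratum Campus I: (400/3020)²·(1 − 95/400)·5.98²/95 = 0.00503529
  stratum Campus II: (1160/3020)²·(1 − 246/1160)·14.71²/246 = 0.102254
  stratum Campus III: (500/3020)²·(1 − 84/500)·8.46²/84 = 0.0194317
  stratum Campus IV: (960/3020)²·(1 − 123/960)·15.42²/123 = 0.170312
V_st = 0.297034
V_srs = (1 − 548/3020)·256.1/548 = 0.382534
deff = V_st / V_srs = 0.297034/0.382534 = 0.7765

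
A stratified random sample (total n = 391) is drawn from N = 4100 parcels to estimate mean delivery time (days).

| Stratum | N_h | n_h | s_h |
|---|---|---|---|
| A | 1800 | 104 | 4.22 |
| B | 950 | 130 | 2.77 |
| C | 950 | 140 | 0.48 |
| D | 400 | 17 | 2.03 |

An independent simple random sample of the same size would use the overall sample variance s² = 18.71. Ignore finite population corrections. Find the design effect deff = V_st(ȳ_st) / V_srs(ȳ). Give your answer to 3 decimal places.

V̂(ȳ_st) = Σ W_h² s_h²/n_h, with W_h = N_h/N and N = 4100:
  stratum A: (1800/4100)²·4.22²/104 = 0.0330042
  stratum B: (950/4100)²·2.77²/130 = 0.00316881
  stratum C: (950/4100)²·0.48²/140 = 8.83556e-05
  stratum D: (400/4100)²·2.03²/17 = 0.00230725
V_st = 0.0385686
V_srs = s²/n = 18.71/391 = 0.0478517
deff = V_st / V_srs = 0.0385686/0.0478517 = 0.8060

deff ≈ 0.806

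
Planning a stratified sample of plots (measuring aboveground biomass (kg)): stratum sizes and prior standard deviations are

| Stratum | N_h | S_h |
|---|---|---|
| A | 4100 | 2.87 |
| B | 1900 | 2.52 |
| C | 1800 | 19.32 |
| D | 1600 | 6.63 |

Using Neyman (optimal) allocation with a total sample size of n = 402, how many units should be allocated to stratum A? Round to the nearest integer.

Neyman allocation: n_h = n · N_h S_h / Σ N_i S_i, with n = 402.
  stratum A: N_h·S_h = 4100·2.87 = 11767.00
  stratum B: N_h·S_h = 1900·2.52 = 4788.00
  stratum C: N_h·S_h = 1800·19.32 = 34776.00
  stratum D: N_h·S_h = 1600·6.63 = 10608.00
Σ N_h S_h = 61939.00
n for stratum A = 402·11767.00/61939.00 = 76.371 → 76

76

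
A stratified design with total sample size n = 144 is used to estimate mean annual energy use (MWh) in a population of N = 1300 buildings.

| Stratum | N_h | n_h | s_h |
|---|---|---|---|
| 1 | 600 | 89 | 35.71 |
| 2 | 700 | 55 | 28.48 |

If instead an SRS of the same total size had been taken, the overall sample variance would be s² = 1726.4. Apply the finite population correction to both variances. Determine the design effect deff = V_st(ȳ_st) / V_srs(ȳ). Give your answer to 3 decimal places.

V̂(ȳ_st) = Σ W_h² (1 − n_h/N_h) s_h²/n_h, with W_h = N_h/N and N = 1300:
  stratum 1: (600/1300)²·(1 − 89/600)·35.71²/89 = 2.59941
  stratum 2: (700/1300)²·(1 − 55/700)·28.48²/55 = 3.93993
V_st = 6.53934
V_srs = (1 − 144/1300)·1726.4/144 = 10.6609
deff = V_st / V_srs = 6.53934/10.6609 = 0.6134

deff ≈ 0.613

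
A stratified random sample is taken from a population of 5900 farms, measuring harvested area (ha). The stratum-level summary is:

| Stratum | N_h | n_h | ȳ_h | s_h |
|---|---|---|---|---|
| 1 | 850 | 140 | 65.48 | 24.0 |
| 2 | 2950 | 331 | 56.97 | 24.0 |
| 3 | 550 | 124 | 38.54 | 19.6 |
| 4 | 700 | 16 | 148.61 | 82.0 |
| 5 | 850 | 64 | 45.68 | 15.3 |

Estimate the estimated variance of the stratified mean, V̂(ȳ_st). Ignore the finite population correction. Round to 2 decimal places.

V̂(ȳ_st) ≈ 6.54

V̂(ȳ_st) = Σ W_h² s_h²/n_h, with W_h = N_h/N and N = 5900:
  stratum 1: (850/5900)²·24.0²/140 = 0.0853942
  stratum 2: (2950/5900)²·24.0²/331 = 0.435045
  stratum 3: (550/5900)²·19.6²/124 = 0.0269223
  stratum 4: (700/5900)²·82.0²/16 = 5.91561
  stratum 5: (850/5900)²·15.3²/64 = 0.0759166
V̂(ȳ_st) = 6.53889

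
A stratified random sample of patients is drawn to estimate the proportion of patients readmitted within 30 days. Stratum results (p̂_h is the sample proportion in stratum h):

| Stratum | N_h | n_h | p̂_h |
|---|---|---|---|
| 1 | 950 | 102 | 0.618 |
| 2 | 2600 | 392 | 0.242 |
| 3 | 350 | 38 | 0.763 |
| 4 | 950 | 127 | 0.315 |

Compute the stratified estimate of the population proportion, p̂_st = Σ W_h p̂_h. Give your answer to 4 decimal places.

N = 4850; stratum weights W_h = N_h/N.
p̂_st = Σ W_h p̂_h = (950·0.618 + 2600·0.242 + 350·0.763 + 950·0.315)/4850 = 0.36755

p̂_st ≈ 0.3675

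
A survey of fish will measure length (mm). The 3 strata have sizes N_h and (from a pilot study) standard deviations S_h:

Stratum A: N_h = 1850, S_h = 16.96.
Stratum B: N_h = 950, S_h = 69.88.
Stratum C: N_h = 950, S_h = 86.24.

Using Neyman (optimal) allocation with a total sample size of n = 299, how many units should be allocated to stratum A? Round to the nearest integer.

52

Neyman allocation: n_h = n · N_h S_h / Σ N_i S_i, with n = 299.
  stratum A: N_h·S_h = 1850·16.96 = 31376.00
  stratum B: N_h·S_h = 950·69.88 = 66386.00
  stratum C: N_h·S_h = 950·86.24 = 81928.00
Σ N_h S_h = 179690.00
n for stratum A = 299·31376.00/179690.00 = 52.209 → 52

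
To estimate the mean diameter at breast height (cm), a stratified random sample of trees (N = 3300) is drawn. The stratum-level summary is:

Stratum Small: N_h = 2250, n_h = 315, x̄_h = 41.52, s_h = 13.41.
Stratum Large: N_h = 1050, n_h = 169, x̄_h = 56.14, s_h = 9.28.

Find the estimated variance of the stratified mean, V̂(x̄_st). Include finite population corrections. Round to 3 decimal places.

V̂(x̄_st) = Σ W_h² (1 − n_h/N_h) s_h²/n_h, with W_h = N_h/N and N = 3300:
  stratum Small: (2250/3300)²·(1 − 315/2250)·13.41²/315 = 0.228235
  stratum Large: (1050/3300)²·(1 − 169/1050)·9.28²/169 = 0.0432859
V̂(x̄_st) = 0.271521

V̂(x̄_st) ≈ 0.272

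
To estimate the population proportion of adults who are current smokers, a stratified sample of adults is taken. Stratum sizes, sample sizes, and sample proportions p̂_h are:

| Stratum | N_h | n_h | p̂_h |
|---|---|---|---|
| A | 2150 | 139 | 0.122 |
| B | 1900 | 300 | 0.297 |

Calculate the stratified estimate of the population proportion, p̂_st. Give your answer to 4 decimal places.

N = 4050; stratum weights W_h = N_h/N.
p̂_st = Σ W_h p̂_h = (2150·0.122 + 1900·0.297)/4050 = 0.20410

p̂_st ≈ 0.2041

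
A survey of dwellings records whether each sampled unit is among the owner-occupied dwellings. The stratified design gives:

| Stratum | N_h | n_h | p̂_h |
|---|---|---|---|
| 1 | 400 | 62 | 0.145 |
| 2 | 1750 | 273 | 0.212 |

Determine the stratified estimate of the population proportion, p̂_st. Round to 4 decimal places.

N = 2150; stratum weights W_h = N_h/N.
p̂_st = Σ W_h p̂_h = (400·0.145 + 1750·0.212)/2150 = 0.19953

p̂_st ≈ 0.1995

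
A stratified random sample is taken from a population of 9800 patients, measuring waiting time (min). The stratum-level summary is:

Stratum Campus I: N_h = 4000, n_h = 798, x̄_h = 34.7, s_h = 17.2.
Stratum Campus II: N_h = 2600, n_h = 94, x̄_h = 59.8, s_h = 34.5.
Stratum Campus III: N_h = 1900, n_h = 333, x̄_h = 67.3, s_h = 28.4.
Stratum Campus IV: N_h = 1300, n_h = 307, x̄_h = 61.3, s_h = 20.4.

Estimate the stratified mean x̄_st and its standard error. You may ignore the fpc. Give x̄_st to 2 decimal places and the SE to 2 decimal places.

x̄_st = Σ W_h x̄_h = (4000·34.7 + 2600·59.8 + 1900·67.3 + 1300·61.3)/9800 = 51.20816
V̂(x̄_st) = Σ W_h² s_h²/n_h, with W_h = N_h/N and N = 9800:
  stratum Campus I: (4000/9800)²·17.2²/798 = 0.0617621
  stratum Campus II: (2600/9800)²·34.5²/94 = 0.891261
  stratum Campus III: (1900/9800)²·28.4²/333 = 0.0910432
  stratum Campus IV: (1300/9800)²·20.4²/307 = 0.0238537
V̂(x̄_st) = 1.06792
SE(x̄_st) = √1.06792 = 1.0334

x̄_st ≈ 51.21, SE ≈ 1.03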